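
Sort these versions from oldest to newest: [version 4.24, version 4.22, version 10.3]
[version 4.22, version 4.24, version 10.3]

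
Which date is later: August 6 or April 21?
August 6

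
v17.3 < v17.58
True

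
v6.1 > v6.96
False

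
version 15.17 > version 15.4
True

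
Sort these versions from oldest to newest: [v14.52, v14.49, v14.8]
[v14.8, v14.49, v14.52]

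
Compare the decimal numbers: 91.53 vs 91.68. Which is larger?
91.68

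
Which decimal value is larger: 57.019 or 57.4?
57.4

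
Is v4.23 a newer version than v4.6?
Yes. Version numbers are compared segment by segment as integers, not as decimals: minor version 23 > 6, so v4.23 > v4.6 (even though the decimal 4.23 < 4.6).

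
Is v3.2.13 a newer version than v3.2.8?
Yes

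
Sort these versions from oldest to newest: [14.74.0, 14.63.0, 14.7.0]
[14.7.0, 14.63.0, 14.74.0]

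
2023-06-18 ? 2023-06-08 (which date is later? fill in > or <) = >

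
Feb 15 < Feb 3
False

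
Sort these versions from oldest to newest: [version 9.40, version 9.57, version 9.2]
[version 9.2, version 9.40, version 9.57]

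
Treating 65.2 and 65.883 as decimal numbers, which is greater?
65.883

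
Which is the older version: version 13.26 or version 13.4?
version 13.4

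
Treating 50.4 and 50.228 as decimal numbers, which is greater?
50.4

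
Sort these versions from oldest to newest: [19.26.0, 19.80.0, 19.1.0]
[19.1.0, 19.26.0, 19.80.0]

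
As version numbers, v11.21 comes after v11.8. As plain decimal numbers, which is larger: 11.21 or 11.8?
11.8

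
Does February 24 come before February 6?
No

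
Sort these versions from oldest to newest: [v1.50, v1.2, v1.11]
[v1.2, v1.11, v1.50]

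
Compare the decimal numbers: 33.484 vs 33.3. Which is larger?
33.484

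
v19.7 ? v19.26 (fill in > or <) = <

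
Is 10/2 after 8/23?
Yes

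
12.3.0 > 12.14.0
False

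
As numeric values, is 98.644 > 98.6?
True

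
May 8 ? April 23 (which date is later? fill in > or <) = >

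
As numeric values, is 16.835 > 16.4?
True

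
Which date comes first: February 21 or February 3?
February 3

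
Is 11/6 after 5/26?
Yes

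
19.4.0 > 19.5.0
False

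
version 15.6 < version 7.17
False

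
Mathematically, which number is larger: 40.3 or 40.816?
40.816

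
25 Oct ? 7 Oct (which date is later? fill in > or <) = >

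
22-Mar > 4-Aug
False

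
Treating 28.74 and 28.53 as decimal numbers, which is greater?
28.74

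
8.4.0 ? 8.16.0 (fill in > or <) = <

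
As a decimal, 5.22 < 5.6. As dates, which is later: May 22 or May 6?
May 22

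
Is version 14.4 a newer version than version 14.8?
No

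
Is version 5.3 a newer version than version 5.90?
No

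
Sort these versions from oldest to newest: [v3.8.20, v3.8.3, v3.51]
[v3.8.3, v3.8.20, v3.51]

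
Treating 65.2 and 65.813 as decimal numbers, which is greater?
65.813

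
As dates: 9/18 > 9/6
True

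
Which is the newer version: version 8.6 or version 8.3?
version 8.6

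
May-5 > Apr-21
True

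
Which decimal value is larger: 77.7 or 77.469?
77.7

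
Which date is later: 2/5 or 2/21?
2/21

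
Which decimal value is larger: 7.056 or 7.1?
7.1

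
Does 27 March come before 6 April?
Yes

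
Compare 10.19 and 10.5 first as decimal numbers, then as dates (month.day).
As decimals: 10.19 < 10.5. As dates: 10/19 is later than 10/5 (day 19 > day 5).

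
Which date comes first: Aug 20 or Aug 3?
Aug 3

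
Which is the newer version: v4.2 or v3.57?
v4.2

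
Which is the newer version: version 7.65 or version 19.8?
version 19.8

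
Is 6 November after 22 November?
No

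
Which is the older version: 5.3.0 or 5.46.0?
5.3.0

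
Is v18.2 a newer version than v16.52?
Yes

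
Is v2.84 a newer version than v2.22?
Yes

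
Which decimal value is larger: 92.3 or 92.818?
92.818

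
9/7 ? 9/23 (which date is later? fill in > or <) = <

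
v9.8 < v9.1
False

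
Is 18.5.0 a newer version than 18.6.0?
No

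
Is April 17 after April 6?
Yes. Day 17 comes after day 6 in April — this is a date comparison, not a decimal one (the decimal 4.17 would be smaller than 4.6).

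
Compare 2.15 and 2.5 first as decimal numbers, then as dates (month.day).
As decimals: 2.15 < 2.5. As dates: 2/15 is later than 2/5 (day 15 > day 5).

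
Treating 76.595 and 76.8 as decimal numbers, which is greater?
76.8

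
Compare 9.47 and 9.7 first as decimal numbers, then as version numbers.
As decimals: 9.47 < 9.7. As versions: v9.47 > v9.7 (minor version 47 > 7).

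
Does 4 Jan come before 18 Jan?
Yes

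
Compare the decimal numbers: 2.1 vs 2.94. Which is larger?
2.94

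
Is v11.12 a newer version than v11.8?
Yes. Version numbers are compared segment by segment as integers, not as decimals: minor version 12 > 8, so v11.12 > v11.8 (even though the decimal 11.12 < 11.8).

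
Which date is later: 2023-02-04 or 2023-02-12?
2023-02-12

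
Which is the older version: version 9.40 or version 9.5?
version 9.5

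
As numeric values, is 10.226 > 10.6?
False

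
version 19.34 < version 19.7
False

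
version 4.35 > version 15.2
False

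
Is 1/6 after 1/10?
No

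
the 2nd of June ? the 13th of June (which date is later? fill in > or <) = <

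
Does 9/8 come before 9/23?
Yes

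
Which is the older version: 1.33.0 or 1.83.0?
1.33.0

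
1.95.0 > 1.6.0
True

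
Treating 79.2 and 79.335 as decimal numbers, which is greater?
79.335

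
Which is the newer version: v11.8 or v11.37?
v11.37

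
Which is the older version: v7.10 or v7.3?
v7.3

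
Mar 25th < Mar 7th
False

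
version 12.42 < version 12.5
False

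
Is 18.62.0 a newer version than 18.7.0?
Yes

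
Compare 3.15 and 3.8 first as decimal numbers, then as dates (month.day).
As decimals: 3.15 < 3.8. As dates: 3/15 is later than 3/8 (day 15 > day 8).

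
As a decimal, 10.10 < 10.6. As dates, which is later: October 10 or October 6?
October 10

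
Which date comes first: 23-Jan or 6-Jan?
6-Jan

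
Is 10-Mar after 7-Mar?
Yes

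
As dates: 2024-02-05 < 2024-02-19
True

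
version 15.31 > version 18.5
False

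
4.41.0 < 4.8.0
False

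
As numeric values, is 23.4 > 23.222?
True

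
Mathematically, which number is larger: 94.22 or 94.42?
94.42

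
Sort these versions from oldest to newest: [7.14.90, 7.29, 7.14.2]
[7.14.2, 7.14.90, 7.29]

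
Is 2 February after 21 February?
No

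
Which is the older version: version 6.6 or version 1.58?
version 1.58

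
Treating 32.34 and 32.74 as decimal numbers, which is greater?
32.74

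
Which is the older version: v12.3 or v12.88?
v12.3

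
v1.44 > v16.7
False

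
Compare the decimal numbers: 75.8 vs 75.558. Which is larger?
75.8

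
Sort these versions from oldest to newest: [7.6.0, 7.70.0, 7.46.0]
[7.6.0, 7.46.0, 7.70.0]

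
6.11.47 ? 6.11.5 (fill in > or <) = >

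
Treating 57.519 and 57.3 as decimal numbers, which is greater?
57.519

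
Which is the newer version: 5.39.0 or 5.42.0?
5.42.0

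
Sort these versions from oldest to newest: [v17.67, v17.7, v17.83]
[v17.7, v17.67, v17.83]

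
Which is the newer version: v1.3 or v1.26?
v1.26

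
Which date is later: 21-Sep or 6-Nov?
6-Nov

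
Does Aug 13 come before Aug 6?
No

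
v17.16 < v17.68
True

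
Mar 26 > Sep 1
False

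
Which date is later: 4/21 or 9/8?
9/8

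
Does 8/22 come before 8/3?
No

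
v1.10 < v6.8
True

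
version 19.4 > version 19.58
False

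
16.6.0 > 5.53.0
True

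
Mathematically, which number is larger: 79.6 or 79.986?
79.986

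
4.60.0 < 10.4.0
True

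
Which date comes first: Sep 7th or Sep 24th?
Sep 7th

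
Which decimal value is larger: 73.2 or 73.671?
73.671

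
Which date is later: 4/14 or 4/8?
4/14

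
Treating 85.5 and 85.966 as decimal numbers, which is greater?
85.966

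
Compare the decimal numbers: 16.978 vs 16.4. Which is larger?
16.978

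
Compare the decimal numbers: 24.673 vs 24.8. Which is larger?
24.8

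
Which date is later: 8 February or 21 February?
21 February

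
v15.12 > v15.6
True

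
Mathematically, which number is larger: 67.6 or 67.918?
67.918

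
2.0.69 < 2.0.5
False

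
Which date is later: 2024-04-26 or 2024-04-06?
2024-04-26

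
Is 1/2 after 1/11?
No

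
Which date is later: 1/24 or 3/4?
3/4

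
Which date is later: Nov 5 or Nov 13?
Nov 13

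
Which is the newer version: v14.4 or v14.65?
v14.65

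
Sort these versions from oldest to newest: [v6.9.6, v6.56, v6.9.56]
[v6.9.6, v6.9.56, v6.56]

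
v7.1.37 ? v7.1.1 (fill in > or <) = >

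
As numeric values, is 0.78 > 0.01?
True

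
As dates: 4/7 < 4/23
True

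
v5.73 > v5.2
True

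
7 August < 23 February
False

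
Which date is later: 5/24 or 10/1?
10/1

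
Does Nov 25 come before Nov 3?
No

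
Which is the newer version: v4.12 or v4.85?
v4.85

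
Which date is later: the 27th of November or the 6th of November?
the 27th of November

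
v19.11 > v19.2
True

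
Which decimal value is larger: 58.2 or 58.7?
58.7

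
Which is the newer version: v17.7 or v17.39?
v17.39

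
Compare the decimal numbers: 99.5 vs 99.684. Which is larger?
99.684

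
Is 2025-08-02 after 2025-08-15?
No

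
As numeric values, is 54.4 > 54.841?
False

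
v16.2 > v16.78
False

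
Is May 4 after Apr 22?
Yes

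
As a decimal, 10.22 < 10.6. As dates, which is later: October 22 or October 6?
October 22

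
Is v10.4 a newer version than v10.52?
No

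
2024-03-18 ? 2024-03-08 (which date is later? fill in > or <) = >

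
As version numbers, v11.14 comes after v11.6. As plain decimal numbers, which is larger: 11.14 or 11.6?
11.6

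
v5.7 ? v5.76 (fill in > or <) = <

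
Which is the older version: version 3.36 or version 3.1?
version 3.1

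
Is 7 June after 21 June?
No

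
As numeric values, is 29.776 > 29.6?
True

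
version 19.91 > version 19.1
True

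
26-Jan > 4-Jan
True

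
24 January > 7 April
False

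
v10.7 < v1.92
False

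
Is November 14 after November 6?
Yes. Day 14 comes after day 6 in November — this is a date comparison, not a decimal one (the decimal 11.14 would be smaller than 11.6).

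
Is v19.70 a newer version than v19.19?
Yes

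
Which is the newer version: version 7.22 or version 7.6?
version 7.22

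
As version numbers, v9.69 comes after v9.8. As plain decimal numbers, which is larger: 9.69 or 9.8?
9.8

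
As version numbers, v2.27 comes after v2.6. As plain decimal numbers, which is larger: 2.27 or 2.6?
2.6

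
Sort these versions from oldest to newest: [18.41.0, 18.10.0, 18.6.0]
[18.6.0, 18.10.0, 18.41.0]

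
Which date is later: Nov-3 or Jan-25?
Nov-3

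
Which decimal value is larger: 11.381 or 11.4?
11.4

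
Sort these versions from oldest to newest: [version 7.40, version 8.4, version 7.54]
[version 7.40, version 7.54, version 8.4]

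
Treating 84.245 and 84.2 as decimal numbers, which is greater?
84.245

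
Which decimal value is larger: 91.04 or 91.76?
91.76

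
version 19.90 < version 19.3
False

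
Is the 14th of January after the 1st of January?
Yes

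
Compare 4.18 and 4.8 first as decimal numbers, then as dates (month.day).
As decimals: 4.18 < 4.8. As dates: 4/18 is later than 4/8 (day 18 > day 8).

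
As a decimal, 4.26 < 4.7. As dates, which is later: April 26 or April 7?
April 26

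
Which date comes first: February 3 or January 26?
January 26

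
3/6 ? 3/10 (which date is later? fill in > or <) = <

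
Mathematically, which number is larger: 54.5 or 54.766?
54.766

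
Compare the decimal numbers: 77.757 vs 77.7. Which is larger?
77.757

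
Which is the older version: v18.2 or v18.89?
v18.2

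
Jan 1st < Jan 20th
True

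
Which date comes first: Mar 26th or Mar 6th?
Mar 6th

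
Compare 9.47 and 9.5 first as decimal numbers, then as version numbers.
As decimals: 9.47 < 9.5. As versions: v9.47 > v9.5 (minor version 47 > 5).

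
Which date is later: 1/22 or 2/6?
2/6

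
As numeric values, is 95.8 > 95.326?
True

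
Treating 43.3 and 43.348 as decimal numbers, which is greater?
43.348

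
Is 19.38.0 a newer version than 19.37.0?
Yes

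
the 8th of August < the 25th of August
True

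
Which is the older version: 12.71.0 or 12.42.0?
12.42.0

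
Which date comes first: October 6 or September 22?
September 22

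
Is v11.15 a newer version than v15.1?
No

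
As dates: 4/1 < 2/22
False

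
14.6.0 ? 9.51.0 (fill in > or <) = >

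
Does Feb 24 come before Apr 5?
Yes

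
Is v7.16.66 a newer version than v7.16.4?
Yes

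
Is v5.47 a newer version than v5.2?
Yes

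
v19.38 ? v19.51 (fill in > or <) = <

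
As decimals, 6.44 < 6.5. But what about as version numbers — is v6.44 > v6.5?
True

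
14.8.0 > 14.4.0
True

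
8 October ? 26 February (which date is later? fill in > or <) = >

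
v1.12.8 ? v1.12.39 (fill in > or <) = <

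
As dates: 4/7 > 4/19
False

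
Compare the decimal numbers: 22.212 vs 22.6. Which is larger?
22.6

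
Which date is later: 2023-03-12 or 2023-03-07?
2023-03-12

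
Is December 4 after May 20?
Yes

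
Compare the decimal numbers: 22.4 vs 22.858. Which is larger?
22.858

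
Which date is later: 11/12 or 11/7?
11/12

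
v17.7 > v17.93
False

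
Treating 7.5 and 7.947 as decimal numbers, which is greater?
7.947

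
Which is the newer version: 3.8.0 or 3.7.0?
3.8.0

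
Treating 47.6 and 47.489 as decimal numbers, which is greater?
47.6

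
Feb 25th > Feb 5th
True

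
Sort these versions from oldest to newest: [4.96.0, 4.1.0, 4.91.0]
[4.1.0, 4.91.0, 4.96.0]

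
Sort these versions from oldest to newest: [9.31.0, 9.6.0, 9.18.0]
[9.6.0, 9.18.0, 9.31.0]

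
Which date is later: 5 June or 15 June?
15 June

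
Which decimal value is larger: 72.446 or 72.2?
72.446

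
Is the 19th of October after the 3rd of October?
Yes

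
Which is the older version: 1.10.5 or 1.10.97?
1.10.5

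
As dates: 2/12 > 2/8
True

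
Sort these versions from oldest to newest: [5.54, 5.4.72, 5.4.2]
[5.4.2, 5.4.72, 5.54]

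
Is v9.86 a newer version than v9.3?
Yes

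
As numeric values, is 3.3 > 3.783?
False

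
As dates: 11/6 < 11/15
True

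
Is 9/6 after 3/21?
Yes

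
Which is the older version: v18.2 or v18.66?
v18.2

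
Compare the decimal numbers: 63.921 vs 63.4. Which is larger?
63.921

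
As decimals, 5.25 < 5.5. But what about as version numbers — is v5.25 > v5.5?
True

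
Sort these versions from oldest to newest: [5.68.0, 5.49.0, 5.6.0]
[5.6.0, 5.49.0, 5.68.0]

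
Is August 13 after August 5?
Yes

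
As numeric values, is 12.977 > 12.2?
True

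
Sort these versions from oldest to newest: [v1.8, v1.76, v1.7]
[v1.7, v1.8, v1.76]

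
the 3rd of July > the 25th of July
False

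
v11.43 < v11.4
False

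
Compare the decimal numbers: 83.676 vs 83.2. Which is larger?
83.676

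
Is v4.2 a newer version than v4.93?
No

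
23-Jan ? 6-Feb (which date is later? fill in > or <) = <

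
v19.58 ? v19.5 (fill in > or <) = >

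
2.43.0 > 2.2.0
True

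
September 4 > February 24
True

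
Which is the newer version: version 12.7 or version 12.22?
version 12.22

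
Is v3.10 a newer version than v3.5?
Yes. Version numbers are compared segment by segment as integers, not as decimals: minor version 10 > 5, so v3.10 > v3.5 (even though the decimal 3.10 < 3.5).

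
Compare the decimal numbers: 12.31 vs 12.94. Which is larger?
12.94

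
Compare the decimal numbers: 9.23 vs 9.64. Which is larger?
9.64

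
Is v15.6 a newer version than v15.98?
No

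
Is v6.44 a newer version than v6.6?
Yes. Version numbers are compared segment by segment as integers, not as decimals: minor version 44 > 6, so v6.44 > v6.6 (even though the decimal 6.44 < 6.6).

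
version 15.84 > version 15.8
True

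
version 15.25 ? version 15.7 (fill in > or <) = >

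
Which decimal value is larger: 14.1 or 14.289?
14.289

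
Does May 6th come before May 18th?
Yes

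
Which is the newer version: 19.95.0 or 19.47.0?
19.95.0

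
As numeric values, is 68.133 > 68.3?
False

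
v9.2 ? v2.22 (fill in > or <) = >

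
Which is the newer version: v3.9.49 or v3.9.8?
v3.9.49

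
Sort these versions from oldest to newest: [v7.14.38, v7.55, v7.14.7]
[v7.14.7, v7.14.38, v7.55]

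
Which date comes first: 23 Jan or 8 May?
23 Jan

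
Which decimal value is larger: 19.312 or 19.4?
19.4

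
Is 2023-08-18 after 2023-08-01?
Yes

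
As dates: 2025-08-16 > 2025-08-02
True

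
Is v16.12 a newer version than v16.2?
Yes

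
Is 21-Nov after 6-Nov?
Yes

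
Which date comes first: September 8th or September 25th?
September 8th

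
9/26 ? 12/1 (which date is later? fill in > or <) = <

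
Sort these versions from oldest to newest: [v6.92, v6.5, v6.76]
[v6.5, v6.76, v6.92]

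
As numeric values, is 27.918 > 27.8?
True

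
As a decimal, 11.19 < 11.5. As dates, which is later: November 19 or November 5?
November 19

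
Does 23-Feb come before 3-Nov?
Yes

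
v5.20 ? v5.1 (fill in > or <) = >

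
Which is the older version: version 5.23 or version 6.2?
version 5.23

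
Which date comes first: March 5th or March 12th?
March 5th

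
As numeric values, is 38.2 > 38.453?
False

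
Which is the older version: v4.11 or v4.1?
v4.1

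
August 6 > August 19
False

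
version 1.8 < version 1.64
True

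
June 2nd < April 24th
False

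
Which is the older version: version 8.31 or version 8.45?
version 8.31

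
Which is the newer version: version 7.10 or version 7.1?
version 7.10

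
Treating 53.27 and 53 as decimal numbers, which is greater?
53.27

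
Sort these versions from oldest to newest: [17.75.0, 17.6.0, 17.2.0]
[17.2.0, 17.6.0, 17.75.0]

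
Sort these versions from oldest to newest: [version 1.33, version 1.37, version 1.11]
[version 1.11, version 1.33, version 1.37]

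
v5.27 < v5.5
False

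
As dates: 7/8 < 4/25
False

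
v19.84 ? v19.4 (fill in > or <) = >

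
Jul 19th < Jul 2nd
False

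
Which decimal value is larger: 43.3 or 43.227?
43.3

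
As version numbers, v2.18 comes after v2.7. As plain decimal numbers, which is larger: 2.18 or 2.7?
2.7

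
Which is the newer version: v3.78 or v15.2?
v15.2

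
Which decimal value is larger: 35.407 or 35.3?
35.407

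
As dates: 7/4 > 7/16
False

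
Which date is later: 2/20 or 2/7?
2/20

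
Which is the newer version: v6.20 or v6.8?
v6.20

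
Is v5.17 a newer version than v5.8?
Yes. Version numbers are compared segment by segment as integers, not as decimals: minor version 17 > 8, so v5.17 > v5.8 (even though the decimal 5.17 < 5.8).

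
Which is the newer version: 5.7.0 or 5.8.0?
5.8.0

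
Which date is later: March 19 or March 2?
March 19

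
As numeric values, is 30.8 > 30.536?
True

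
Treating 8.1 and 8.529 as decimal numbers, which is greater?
8.529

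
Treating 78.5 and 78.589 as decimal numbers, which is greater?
78.589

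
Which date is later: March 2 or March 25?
March 25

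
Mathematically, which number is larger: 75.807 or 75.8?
75.807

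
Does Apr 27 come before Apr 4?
No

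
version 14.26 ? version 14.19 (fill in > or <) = >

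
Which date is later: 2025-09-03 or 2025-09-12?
2025-09-12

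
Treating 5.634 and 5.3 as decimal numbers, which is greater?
5.634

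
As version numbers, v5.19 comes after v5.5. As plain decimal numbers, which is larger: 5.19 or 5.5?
5.5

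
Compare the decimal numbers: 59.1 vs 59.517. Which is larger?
59.517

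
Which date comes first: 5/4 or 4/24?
4/24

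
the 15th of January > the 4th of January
True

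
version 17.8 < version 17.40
True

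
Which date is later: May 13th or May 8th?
May 13th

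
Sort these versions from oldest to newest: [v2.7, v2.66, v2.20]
[v2.7, v2.20, v2.66]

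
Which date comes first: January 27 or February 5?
January 27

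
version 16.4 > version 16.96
False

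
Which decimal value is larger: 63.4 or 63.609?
63.609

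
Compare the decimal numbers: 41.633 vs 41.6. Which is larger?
41.633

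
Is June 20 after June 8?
Yes. Day 20 comes after day 8 in June — this is a date comparison, not a decimal one (the decimal 6.20 would be smaller than 6.8).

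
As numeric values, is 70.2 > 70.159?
True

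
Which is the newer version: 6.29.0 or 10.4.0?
10.4.0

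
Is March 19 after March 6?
Yes. Day 19 comes after day 6 in March — this is a date comparison, not a decimal one (the decimal 3.19 would be smaller than 3.6).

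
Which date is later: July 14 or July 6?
July 14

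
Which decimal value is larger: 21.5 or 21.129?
21.5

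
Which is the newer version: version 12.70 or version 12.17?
version 12.70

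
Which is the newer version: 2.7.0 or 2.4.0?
2.7.0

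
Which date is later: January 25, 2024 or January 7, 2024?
January 25, 2024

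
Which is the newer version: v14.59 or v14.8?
v14.59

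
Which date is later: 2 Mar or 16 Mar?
16 Mar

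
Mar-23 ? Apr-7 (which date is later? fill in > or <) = <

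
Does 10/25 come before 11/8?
Yes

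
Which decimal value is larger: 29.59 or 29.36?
29.59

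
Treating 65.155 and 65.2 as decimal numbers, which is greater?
65.2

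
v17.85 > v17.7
True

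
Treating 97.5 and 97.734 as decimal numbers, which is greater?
97.734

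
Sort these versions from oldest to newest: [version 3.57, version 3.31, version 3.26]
[version 3.26, version 3.31, version 3.57]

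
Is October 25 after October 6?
Yes. Day 25 comes after day 6 in October — this is a date comparison, not a decimal one (the decimal 10.25 would be smaller than 10.6).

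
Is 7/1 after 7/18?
No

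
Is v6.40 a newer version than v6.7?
Yes. Version numbers are compared segment by segment as integers, not as decimals: minor version 40 > 7, so v6.40 > v6.7 (even though the decimal 6.40 < 6.7).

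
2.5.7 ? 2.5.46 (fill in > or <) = <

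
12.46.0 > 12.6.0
True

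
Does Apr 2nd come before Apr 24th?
Yes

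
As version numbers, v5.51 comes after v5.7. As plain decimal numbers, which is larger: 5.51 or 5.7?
5.7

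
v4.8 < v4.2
False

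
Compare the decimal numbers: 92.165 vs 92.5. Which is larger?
92.5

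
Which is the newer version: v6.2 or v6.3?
v6.3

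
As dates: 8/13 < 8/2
False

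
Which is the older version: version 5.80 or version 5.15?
version 5.15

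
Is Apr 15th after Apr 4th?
Yes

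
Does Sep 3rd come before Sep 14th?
Yes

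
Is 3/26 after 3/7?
Yes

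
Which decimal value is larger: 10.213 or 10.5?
10.5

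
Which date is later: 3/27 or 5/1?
5/1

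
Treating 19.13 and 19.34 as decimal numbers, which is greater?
19.34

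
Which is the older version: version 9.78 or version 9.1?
version 9.1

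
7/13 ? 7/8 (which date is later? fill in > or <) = >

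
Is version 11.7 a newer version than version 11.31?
No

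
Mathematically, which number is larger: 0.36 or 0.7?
0.7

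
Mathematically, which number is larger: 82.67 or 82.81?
82.81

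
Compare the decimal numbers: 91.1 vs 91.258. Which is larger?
91.258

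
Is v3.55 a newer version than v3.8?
Yes. Version numbers are compared segment by segment as integers, not as decimals: minor version 55 > 8, so v3.55 > v3.8 (even though the decimal 3.55 < 3.8).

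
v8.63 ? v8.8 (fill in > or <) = >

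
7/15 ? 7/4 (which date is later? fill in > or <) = >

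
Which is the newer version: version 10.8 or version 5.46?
version 10.8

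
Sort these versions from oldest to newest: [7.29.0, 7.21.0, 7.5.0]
[7.5.0, 7.21.0, 7.29.0]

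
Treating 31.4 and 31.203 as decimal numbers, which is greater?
31.4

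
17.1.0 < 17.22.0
True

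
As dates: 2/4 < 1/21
False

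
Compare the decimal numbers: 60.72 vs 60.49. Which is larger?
60.72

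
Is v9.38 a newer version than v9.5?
Yes. Version numbers are compared segment by segment as integers, not as decimals: minor version 38 > 5, so v9.38 > v9.5 (even though the decimal 9.38 < 9.5).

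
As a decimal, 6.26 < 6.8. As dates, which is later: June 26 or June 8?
June 26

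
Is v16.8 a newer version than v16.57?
No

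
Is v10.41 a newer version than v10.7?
Yes. Version numbers are compared segment by segment as integers, not as decimals: minor version 41 > 7, so v10.41 > v10.7 (even though the decimal 10.41 < 10.7).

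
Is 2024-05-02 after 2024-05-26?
No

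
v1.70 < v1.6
False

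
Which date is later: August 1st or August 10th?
August 10th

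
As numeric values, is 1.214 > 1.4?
False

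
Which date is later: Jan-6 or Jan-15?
Jan-15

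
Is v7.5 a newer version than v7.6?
No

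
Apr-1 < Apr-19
True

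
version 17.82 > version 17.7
True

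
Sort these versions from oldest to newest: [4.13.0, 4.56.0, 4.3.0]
[4.3.0, 4.13.0, 4.56.0]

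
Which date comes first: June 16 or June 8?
June 8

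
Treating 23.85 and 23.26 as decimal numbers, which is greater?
23.85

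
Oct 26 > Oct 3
True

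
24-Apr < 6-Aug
True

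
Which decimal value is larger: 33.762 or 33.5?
33.762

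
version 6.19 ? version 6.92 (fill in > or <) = <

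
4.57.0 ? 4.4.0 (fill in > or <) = >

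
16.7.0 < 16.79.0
True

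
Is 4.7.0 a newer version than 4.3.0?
Yes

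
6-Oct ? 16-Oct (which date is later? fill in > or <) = <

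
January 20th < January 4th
False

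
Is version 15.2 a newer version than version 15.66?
No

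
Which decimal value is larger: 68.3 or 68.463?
68.463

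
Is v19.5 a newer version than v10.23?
Yes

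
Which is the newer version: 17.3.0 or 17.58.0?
17.58.0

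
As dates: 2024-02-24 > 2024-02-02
True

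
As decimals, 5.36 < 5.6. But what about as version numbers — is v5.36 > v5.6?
True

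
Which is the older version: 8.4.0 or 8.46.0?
8.4.0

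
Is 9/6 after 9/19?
No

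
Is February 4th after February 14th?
No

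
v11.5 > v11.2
True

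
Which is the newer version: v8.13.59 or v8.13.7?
v8.13.59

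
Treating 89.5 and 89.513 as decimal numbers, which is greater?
89.513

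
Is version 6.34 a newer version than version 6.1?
Yes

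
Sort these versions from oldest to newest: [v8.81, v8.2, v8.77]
[v8.2, v8.77, v8.81]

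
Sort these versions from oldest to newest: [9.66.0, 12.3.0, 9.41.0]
[9.41.0, 9.66.0, 12.3.0]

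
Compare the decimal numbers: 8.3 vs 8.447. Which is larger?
8.447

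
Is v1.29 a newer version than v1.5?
Yes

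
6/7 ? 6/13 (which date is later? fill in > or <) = <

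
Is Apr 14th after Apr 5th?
Yes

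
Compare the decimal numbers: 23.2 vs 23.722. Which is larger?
23.722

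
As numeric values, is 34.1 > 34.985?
False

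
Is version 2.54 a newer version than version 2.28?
Yes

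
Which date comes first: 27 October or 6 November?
27 October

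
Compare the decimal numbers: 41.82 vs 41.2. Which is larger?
41.82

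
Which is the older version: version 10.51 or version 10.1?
version 10.1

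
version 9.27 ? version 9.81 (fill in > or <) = <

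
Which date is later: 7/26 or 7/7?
7/26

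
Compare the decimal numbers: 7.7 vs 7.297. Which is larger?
7.7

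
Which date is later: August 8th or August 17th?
August 17th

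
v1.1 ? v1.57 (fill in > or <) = <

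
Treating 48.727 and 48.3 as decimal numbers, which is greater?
48.727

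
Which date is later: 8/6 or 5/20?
8/6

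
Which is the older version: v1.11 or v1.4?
v1.4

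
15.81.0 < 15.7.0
False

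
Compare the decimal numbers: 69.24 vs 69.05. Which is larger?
69.24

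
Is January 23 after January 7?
Yes. Day 23 comes after day 7 in January — this is a date comparison, not a decimal one (the decimal 1.23 would be smaller than 1.7).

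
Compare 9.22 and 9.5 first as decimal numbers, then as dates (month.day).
As decimals: 9.22 < 9.5. As dates: 9/22 is later than 9/5 (day 22 > day 5).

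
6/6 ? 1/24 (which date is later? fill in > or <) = >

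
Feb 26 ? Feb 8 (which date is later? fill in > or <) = >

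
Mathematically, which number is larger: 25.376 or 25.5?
25.5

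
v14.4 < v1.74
False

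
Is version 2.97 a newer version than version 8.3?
No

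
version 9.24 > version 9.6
True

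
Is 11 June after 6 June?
Yes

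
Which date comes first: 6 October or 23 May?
23 May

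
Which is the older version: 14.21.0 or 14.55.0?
14.21.0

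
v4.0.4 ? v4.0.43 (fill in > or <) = <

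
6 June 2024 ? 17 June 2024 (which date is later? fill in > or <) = <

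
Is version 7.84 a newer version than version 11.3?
No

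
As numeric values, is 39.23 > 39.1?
True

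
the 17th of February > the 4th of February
True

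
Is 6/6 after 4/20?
Yes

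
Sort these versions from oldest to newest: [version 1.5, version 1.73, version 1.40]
[version 1.5, version 1.40, version 1.73]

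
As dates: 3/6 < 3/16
True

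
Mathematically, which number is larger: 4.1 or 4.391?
4.391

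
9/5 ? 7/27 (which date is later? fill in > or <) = >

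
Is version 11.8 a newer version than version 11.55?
No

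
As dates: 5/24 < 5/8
False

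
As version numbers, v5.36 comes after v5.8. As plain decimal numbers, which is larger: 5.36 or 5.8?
5.8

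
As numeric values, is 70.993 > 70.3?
True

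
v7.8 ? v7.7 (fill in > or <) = >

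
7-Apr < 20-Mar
False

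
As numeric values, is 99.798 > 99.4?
True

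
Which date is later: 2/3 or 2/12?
2/12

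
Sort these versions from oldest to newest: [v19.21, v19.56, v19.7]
[v19.7, v19.21, v19.56]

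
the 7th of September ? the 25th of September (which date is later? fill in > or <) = <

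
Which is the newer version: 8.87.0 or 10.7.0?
10.7.0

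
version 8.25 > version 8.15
True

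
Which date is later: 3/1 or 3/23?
3/23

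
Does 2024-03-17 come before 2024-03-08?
No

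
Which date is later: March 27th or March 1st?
March 27th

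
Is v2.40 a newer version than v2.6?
Yes. Version numbers are compared segment by segment as integers, not as decimals: minor version 40 > 6, so v2.40 > v2.6 (even though the decimal 2.40 < 2.6).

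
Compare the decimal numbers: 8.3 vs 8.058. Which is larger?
8.3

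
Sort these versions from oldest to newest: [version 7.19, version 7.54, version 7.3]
[version 7.3, version 7.19, version 7.54]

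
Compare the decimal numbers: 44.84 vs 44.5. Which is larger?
44.84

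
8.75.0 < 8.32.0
False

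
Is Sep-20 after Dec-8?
No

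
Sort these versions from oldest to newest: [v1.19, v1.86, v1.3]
[v1.3, v1.19, v1.86]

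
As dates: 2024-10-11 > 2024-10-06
True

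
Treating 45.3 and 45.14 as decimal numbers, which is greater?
45.3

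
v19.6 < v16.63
False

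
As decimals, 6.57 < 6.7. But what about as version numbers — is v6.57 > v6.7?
True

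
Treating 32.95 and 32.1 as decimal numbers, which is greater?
32.95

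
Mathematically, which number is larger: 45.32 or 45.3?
45.32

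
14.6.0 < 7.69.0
False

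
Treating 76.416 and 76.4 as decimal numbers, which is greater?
76.416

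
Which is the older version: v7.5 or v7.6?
v7.5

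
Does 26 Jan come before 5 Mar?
Yes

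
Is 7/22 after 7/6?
Yes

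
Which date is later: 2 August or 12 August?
12 August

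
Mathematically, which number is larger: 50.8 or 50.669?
50.8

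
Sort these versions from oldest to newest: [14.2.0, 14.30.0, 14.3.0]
[14.2.0, 14.3.0, 14.30.0]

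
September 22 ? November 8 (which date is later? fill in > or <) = <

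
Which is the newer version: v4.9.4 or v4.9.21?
v4.9.21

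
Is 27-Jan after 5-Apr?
No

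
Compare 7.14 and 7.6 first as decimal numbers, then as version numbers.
As decimals: 7.14 < 7.6. As versions: v7.14 > v7.6 (minor version 14 > 6).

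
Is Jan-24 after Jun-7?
No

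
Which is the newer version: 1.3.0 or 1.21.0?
1.21.0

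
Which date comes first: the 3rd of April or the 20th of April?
the 3rd of April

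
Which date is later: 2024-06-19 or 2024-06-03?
2024-06-19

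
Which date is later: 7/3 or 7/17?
7/17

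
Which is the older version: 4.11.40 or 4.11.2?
4.11.2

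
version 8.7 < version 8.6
False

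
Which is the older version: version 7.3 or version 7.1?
version 7.1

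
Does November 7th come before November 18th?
Yes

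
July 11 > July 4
True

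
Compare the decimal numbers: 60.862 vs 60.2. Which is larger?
60.862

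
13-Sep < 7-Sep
False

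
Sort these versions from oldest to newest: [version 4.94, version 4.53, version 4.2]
[version 4.2, version 4.53, version 4.94]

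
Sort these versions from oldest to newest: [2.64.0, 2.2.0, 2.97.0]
[2.2.0, 2.64.0, 2.97.0]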